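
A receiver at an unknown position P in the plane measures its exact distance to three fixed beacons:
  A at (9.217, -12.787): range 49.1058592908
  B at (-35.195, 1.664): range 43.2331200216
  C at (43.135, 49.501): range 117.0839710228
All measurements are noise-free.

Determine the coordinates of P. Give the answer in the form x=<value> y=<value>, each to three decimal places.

eq1: (x − 9.217)² + (y + 12.787)² = 49.1058592908²
eq2: (x + 35.195)² + (y − 1.664)² = 43.2331200216²
eq3: (x − 43.135)² + (y − 49.501)² = 117.0839710228²
eq3−eq1, eq3−eq2 (x²,y² cancel):
  -67.836·x − 124.576·y = 7234.754086
  -156.660·x − 95.674·y = 8770.033299
det = -67.836·-95.674 − -124.576·-156.660 = -13025.934696
x = (7234.754086·-95.674 − -124.576·8770.033299) / -13025.934696 = -30.735438
y = (-67.836·8770.033299 − 7234.754086·-156.660) / -13025.934696 = -41.338500

x=-30.735 y=-41.338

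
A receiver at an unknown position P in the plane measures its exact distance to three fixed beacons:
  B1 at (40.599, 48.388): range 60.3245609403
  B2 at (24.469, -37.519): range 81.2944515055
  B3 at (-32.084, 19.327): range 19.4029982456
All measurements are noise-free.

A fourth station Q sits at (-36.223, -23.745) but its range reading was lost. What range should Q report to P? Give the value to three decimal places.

58.915

eq1: (x − 40.599)² + (y − 48.388)² = 60.3245609403²
eq2: (x − 24.469)² + (y + 37.519)² = 81.2944515055²
eq3: (x + 32.084)² + (y − 19.327)² = 19.4029982456²
eq2−eq1, eq2−eq3 (x²,y² cancel):
  32.260·x + 171.814·y = 4953.005216
  -113.106·x + 113.692·y = 5628.820168
det = 32.260·113.692 − 171.814·-113.106 = 23100.898204
x = (4953.005216·113.692 − 171.814·5628.820168) / 23100.898204 = -17.488196
y = (32.260·5628.820168 − 4953.005216·-113.106) / 23100.898204 = 32.111321
|P − Q| = √((-17.488196 − -36.223)² + (32.111321 − -23.745)²) = 58.914526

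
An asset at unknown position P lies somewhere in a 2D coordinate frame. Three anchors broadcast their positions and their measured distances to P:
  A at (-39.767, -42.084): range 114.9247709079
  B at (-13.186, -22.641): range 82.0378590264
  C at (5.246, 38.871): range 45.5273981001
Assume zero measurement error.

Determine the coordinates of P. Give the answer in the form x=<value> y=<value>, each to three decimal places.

x=49.869 y=29.840

eq1: (x + 39.767)² + (y + 42.084)² = 114.9247709079²
eq2: (x + 13.186)² + (y + 22.641)² = 82.0378590264²
eq3: (x − 5.246)² + (y − 38.871)² = 45.5273981001²
eq2−eq3, eq2−eq1 (x²,y² cancel):
  36.864·x + 123.024·y = 5509.456016
  -53.162·x − 38.886·y = -3811.500787
det = 36.864·-38.886 − 123.024·-53.162 = 5106.708384
x = (5509.456016·-38.886 − 123.024·-3811.500787) / 5106.708384 = 49.868790
y = (36.864·-3811.500787 − 5509.456016·-53.162) / 5106.708384 = 29.840462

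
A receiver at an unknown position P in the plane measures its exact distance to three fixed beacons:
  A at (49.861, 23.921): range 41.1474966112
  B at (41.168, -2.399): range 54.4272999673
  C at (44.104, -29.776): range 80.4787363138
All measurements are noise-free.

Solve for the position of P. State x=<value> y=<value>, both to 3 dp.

eq1: (x − 49.861)² + (y − 23.921)² = 41.1474966112²
eq2: (x − 41.168)² + (y + 2.399)² = 54.4272999673²
eq3: (x − 44.104)² + (y + 29.776)² = 80.4787363138²
eq2−eq3, eq2−eq1 (x²,y² cancel):
  5.872·x − 54.754·y = -2383.282450
  17.386·x + 52.640·y = 2626.988641
det = 5.872·52.640 − -54.754·17.386 = 1261.055124
x = (-2383.282450·52.640 − -54.754·2626.988641) / 1261.055124 = 14.576800
y = (5.872·2626.988641 − -2383.282450·17.386) / 1261.055124 = 45.090357

x=14.577 y=45.090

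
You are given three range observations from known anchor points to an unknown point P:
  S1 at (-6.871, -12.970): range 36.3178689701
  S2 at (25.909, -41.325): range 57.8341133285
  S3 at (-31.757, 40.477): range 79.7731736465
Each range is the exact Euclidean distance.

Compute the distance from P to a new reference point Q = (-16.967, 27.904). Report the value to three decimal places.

eq1: (x + 6.871)² + (y + 12.970)² = 36.3178689701²
eq2: (x − 25.909)² + (y + 41.325)² = 57.8341133285²
eq3: (x + 31.757)² + (y − 40.477)² = 79.7731736465²
eq2−eq3, eq2−eq1 (x²,y² cancel):
  -115.332·x + 163.604·y = -2751.111897
  -65.560·x + 56.710·y = -137.803307
det = -115.332·56.710 − 163.604·-65.560 = 4185.400520
x = (-2751.111897·56.710 − 163.604·-137.803307) / 4185.400520 = -31.889513
y = (-115.332·-137.803307 − -2751.111897·-65.560) / 4185.400520 = -39.296064
|P − Q| = √((-31.889513 − -16.967)² + (-39.296064 − 27.904)²) = 68.836981

68.837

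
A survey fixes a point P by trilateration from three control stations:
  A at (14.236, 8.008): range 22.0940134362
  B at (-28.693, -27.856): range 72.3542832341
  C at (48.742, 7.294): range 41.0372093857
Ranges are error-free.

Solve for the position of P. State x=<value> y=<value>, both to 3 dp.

eq1: (x − 14.236)² + (y − 8.008)² = 22.0940134362²
eq2: (x + 28.693)² + (y + 27.856)² = 72.3542832341²
eq3: (x − 48.742)² + (y − 7.294)² = 41.0372093857²
eq3−eq2, eq3−eq1 (x²,y² cancel):
  -154.870·x − 70.300·y = -4380.829763
  -69.012·x + 1.428·y = -966.286116
det = -154.870·1.428 − -70.300·-69.012 = -5072.697960
x = (-4380.829763·1.428 − -70.300·-966.286116) / -5072.697960 = 14.624513
y = (-154.870·-966.286116 − -4380.829763·-69.012) / -5072.697960 = 30.098597

x=14.625 y=30.099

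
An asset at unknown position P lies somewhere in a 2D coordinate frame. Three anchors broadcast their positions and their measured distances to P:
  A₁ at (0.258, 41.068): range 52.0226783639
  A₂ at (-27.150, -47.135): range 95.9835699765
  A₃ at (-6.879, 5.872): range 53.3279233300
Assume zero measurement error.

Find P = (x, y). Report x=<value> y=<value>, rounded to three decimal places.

x=45.570 y=15.511

eq1: (x − 0.258)² + (y − 41.068)² = 52.0226783639²
eq2: (x + 27.150)² + (y + 47.135)² = 95.9835699765²
eq3: (x + 6.879)² + (y − 5.872)² = 53.3279233300²
eq3−eq2, eq3−eq1 (x²,y² cancel):
  -40.542·x − 106.014·y = -3491.948599
  14.274·x + 70.392·y = 1742.354506
det = -40.542·70.392 − -106.014·14.274 = -1340.588628
x = (-3491.948599·70.392 − -106.014·1742.354506) / -1340.588628 = 45.570486
y = (-40.542·1742.354506 − -3491.948599·14.274) / -1340.588628 = 15.511441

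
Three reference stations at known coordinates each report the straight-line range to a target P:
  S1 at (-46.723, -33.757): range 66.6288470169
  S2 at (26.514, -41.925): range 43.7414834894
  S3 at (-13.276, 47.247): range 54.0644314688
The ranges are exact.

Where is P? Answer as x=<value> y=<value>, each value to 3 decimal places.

eq1: (x + 46.723)² + (y + 33.757)² = 66.6288470169²
eq2: (x − 26.514)² + (y + 41.925)² = 43.7414834894²
eq3: (x + 13.276)² + (y − 47.247)² = 54.0644314688²
eq3−eq2, eq3−eq1 (x²,y² cancel):
  79.580·x − 178.344·y = 1061.812008
  -66.894·x − 162.008·y = -602.397912
det = 79.580·-162.008 − -178.344·-66.894 = -24822.740176
x = (1061.812008·-162.008 − -178.344·-602.397912) / -24822.740176 = 11.258068
y = (79.580·-602.397912 − 1061.812008·-66.894) / -24822.740176 = -0.930197

x=11.258 y=-0.930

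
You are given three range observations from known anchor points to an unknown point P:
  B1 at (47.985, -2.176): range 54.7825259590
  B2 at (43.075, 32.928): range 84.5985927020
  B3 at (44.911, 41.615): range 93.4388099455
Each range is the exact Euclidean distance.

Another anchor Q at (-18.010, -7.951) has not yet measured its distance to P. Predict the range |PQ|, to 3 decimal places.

53.359

eq1: (x − 47.985)² + (y + 2.176)² = 54.7825259590²
eq2: (x − 43.075)² + (y − 32.928)² = 84.5985927020²
eq3: (x − 44.911)² + (y − 41.615)² = 93.4388099455²
eq1−eq2, eq1−eq3 (x²,y² cancel):
  -9.820·x + 70.208·y = -3523.383129
  -6.148·x + 87.582·y = -4288.175109
det = -9.820·87.582 − 70.208·-6.148 = -428.416456
x = (-3523.383129·87.582 − 70.208·-4288.175109) / -428.416456 = 17.554749
y = (-9.820·-4288.175109 − -3523.383129·-6.148) / -428.416456 = -47.729539
|P − Q| = √((17.554749 − -18.010)² + (-47.729539 − -7.951)²) = 53.359006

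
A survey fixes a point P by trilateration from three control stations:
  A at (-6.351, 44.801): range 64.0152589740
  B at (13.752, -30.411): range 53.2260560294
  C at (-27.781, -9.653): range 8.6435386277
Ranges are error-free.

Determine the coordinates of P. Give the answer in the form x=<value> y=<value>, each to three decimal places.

x=-36.137 y=-11.862

eq1: (x + 6.351)² + (y − 44.801)² = 64.0152589740²
eq2: (x − 13.752)² + (y + 30.411)² = 53.2260560294²
eq3: (x + 27.781)² + (y + 9.653)² = 8.6435386277²
eq2−eq3, eq2−eq1 (x²,y² cancel):
  -83.066·x + 41.516·y = 2509.320225
  -40.206·x + 150.424·y = -331.421964
det = -83.066·150.424 − 41.516·-40.206 = -10825.927688
x = (2509.320225·150.424 − 41.516·-331.421964) / -10825.927688 = -36.137439
y = (-83.066·-331.421964 − 2509.320225·-40.206) / -10825.927688 = -11.862228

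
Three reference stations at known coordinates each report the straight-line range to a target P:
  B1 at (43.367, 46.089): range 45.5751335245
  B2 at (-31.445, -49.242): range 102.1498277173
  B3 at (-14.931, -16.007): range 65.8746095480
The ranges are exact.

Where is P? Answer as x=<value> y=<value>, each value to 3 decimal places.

eq1: (x − 43.367)² + (y − 46.089)² = 45.5751335245²
eq2: (x + 31.445)² + (y + 49.242)² = 102.1498277173²
eq3: (x + 14.931)² + (y + 16.007)² = 65.8746095480²
eq1−eq2, eq1−eq3 (x²,y² cancel):
  -149.624·x − 190.662·y = -8948.824528
  -116.596·x − 124.192·y = -5788.105187
det = -149.624·-124.192 − -190.662·-116.596 = -3648.322744
x = (-8948.824528·-124.192 − -190.662·-5788.105187) / -3648.322744 = -2.138162
y = (-149.624·-5788.105187 − -8948.824528·-116.596) / -3648.322744 = 48.613488

x=-2.138 y=48.613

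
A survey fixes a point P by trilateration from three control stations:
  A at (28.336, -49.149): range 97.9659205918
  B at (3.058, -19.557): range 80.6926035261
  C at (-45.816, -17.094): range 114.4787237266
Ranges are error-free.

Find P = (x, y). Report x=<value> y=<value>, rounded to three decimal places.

x=49.350 y=46.537

eq1: (x − 28.336)² + (y + 49.149)² = 97.9659205918²
eq2: (x − 3.058)² + (y + 19.557)² = 80.6926035261²
eq3: (x + 45.816)² + (y + 17.094)² = 114.4787237266²
eq2−eq1, eq2−eq3 (x²,y² cancel):
  50.556·x − 59.184·y = -259.299850
  -97.748·x + 4.926·y = -4594.598843
det = 50.556·4.926 − -59.184·-97.748 = -5536.078776
x = (-259.299850·4.926 − -59.184·-4594.598843) / -5536.078776 = 49.349740
y = (50.556·-4594.598843 − -259.299850·-97.748) / -5536.078776 = 46.536654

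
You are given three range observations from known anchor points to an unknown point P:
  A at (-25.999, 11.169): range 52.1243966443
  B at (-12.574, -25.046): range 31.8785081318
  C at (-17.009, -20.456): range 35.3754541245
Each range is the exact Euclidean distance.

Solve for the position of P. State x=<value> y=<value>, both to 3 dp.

eq1: (x + 25.999)² + (y − 11.169)² = 52.1243966443²
eq2: (x + 12.574)² + (y + 25.046)² = 31.8785081318²
eq3: (x + 17.009)² + (y + 20.456)² = 35.3754541245²
eq3−eq2, eq3−eq1 (x²,y² cancel):
  8.870·x − 9.180·y = 312.837049
  -17.980·x + 63.250·y = -1372.589426
det = 8.870·63.250 − -9.180·-17.980 = 395.971100
x = (312.837049·63.250 − -9.180·-1372.589426) / 395.971100 = 18.149235
y = (8.870·-1372.589426 − 312.837049·-17.980) / 395.971100 = -16.541758

x=18.149 y=-16.542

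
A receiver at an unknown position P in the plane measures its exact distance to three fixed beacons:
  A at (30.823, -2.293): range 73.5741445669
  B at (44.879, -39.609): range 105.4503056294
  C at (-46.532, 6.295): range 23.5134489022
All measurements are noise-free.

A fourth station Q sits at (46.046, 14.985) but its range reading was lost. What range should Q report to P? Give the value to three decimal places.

eq1: (x − 30.823)² + (y + 2.293)² = 73.5741445669²
eq2: (x − 44.879)² + (y + 39.609)² = 105.4503056294²
eq3: (x + 46.532)² + (y − 6.295)² = 23.5134489022²
eq1−eq3, eq1−eq2 (x²,y² cancel):
  -154.710·x + 17.176·y = 6109.811340
  28.112·x − 74.632·y = -3078.929865
det = -154.710·-74.632 − 17.176·28.112 = 11063.465008
x = (6109.811340·-74.632 − 17.176·-3078.929865) / 11063.465008 = -36.435578
y = (-154.710·-3078.929865 − 6109.811340·28.112) / 11063.465008 = 27.530455
|P − Q| = √((-36.435578 − 46.046)² + (27.530455 − 14.985)²) = 83.430205

83.430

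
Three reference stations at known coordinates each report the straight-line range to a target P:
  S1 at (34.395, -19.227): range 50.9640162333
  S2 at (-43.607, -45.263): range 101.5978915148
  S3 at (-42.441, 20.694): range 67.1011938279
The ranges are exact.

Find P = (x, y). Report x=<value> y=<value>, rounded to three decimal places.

x=23.918 y=30.648

eq1: (x − 34.395)² + (y + 19.227)² = 50.9640162333²
eq2: (x + 43.607)² + (y + 45.263)² = 101.5978915148²
eq3: (x + 42.441)² + (y − 20.694)² = 67.1011938279²
eq3−eq2, eq3−eq1 (x²,y² cancel):
  -2.332·x − 131.914·y = -4098.731846
  153.672·x − 79.842·y = 1228.452699
det = -2.332·-79.842 − -131.914·153.672 = 20457.679752
x = (-4098.731846·-79.842 − -131.914·1228.452699) / 20457.679752 = 23.917720
y = (-2.332·1228.452699 − -4098.731846·153.672) / 20457.679752 = 30.648420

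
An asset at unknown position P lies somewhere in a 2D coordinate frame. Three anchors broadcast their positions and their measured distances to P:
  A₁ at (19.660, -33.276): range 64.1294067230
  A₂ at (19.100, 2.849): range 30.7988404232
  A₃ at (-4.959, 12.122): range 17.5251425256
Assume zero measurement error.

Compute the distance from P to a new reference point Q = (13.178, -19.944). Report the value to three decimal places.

49.581

eq1: (x − 19.660)² + (y + 33.276)² = 64.1294067230²
eq2: (x − 19.100)² + (y − 2.849)² = 30.7988404232²
eq3: (x + 4.959)² + (y − 12.122)² = 17.5251425256²
eq2−eq3, eq2−eq1 (x²,y² cancel):
  -48.118·x + 18.546·y = 440.045715
  1.120·x − 72.250·y = -2043.131260
det = -48.118·-72.250 − 18.546·1.120 = 3455.753980
x = (440.045715·-72.250 − 18.546·-2043.131260) / 3455.753980 = 1.764770
y = (-48.118·-2043.131260 − 440.045715·1.120) / 3455.753980 = 28.305990
|P − Q| = √((1.764770 − 13.178)² + (28.305990 − -19.944)²) = 49.581482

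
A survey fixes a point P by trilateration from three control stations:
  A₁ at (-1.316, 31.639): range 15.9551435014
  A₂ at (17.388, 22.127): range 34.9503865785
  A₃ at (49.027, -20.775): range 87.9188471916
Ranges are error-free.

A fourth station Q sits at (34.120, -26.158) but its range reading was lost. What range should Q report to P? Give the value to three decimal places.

83.665

eq1: (x + 1.316)² + (y − 31.639)² = 15.9551435014²
eq2: (x − 17.388)² + (y − 22.127)² = 34.9503865785²
eq3: (x − 49.027)² + (y + 20.775)² = 87.9188471916²
eq1−eq3, eq1−eq2 (x²,y² cancel):
  100.686·x − 104.828·y = -5642.667910
  37.408·x − 19.024·y = -1177.774422
det = 100.686·-19.024 − -104.828·37.408 = 2005.955360
x = (-5642.667910·-19.024 − -104.828·-1177.774422) / 2005.955360 = -8.034886
y = (100.686·-1177.774422 − -5642.667910·37.408) / 2005.955360 = 46.110461
|P − Q| = √((-8.034886 − 34.120)² + (46.110461 − -26.158)²) = 83.664597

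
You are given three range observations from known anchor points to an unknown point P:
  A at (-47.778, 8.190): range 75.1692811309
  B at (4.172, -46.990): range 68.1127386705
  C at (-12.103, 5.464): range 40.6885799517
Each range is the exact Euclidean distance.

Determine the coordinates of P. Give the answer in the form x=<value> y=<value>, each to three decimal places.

x=26.845 y=17.238

eq1: (x + 47.778)² + (y − 8.190)² = 75.1692811309²
eq2: (x − 4.172)² + (y + 46.990)² = 68.1127386705²
eq3: (x + 12.103)² + (y − 5.464)² = 40.6885799517²
eq2−eq3, eq2−eq1 (x²,y² cancel):
  -32.550·x + 104.908·y = 934.656852
  -103.900·x + 110.360·y = -886.727957
det = -32.550·110.360 − 104.908·-103.900 = 7307.723200
x = (934.656852·110.360 − 104.908·-886.727957) / 7307.723200 = 26.844693
y = (-32.550·-886.727957 − 934.656852·-103.900) / 7307.723200 = 17.238453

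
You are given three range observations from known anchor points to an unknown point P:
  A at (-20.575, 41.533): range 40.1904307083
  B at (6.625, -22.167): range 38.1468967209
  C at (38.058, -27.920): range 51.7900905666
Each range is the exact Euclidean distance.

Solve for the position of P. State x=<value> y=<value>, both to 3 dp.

eq1: (x + 20.575)² + (y − 41.533)² = 40.1904307083²
eq2: (x − 6.625)² + (y + 22.167)² = 38.1468967209²
eq3: (x − 38.058)² + (y + 27.920)² = 51.7900905666²
eq1−eq3, eq1−eq2 (x²,y² cancel):
  117.266·x − 138.906·y = -987.325710
  54.400·x − 127.400·y = -1452.969209
det = 117.266·-127.400 − -138.906·54.400 = -7383.202000
x = (-987.325710·-127.400 − -138.906·-1452.969209) / -7383.202000 = 10.299169
y = (117.266·-1452.969209 − -987.325710·54.400) / -7383.202000 = 15.802543

x=10.299 y=15.803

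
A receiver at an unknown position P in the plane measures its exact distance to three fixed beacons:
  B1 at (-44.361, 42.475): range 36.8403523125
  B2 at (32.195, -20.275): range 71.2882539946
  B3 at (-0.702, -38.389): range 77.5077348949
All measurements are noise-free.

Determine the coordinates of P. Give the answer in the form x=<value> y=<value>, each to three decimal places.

eq1: (x + 44.361)² + (y − 42.475)² = 36.8403523125²
eq2: (x − 32.195)² + (y + 20.275)² = 71.2882539946²
eq3: (x + 0.702)² + (y + 38.389)² = 77.5077348949²
eq3−eq2, eq3−eq1 (x²,y² cancel):
  65.794·x + 36.228·y = 898.819336
  -87.318·x + 161.728·y = 6948.053231
det = 65.794·161.728 − 36.228·-87.318 = 13804.088536
x = (898.819336·161.728 − 36.228·6948.053231) / 13804.088536 = -7.704226
y = (65.794·6948.053231 − 898.819336·-87.318) / 13804.088536 = 38.801788

x=-7.704 y=38.802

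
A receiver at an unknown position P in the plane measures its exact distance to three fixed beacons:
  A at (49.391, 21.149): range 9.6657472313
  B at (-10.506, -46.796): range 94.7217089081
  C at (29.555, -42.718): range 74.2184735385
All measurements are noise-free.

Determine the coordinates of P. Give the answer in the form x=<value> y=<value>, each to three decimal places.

x=45.163 y=29.841

eq1: (x − 49.391)² + (y − 21.149)² = 9.6657472313²
eq2: (x + 10.506)² + (y + 46.796)² = 94.7217089081²
eq3: (x − 29.555)² + (y + 42.718)² = 74.2184735385²
eq3−eq1, eq3−eq2 (x²,y² cancel):
  39.672·x + 127.734·y = 5603.380678
  -80.122·x − 8.156·y = -3861.904221
det = 39.672·-8.156 − 127.734·-80.122 = 9910.738716
x = (5603.380678·-8.156 − 127.734·-3861.904221) / 9910.738716 = 45.162658
y = (39.672·-3861.904221 − 5603.380678·-80.122) / 9910.738716 = 29.840823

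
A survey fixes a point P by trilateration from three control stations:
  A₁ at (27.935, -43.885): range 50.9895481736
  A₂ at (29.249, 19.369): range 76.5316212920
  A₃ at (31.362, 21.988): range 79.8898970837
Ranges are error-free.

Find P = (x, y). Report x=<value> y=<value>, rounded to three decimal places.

x=-22.580 y=-36.942

eq1: (x − 27.935)² + (y + 43.885)² = 50.9895481736²
eq2: (x − 29.249)² + (y − 19.369)² = 76.5316212920²
eq3: (x − 31.362)² + (y − 21.988)² = 79.8898970837²
eq1−eq2, eq1−eq3 (x²,y² cancel):
  2.628·x + 126.508·y = -4732.750323
  6.854·x + 131.746·y = -5021.671895
det = 2.628·131.746 − 126.508·6.854 = -520.857344
x = (-4732.750323·131.746 − 126.508·-5021.671895) / -520.857344 = -22.579588
y = (2.628·-5021.671895 − -4732.750323·6.854) / -520.857344 = -36.941626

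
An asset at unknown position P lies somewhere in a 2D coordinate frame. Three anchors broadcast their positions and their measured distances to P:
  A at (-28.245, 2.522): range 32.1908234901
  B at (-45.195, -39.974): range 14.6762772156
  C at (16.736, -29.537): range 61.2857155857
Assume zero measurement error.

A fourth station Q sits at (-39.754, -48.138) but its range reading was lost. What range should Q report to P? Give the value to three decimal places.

23.288

eq1: (x + 28.245)² + (y − 2.522)² = 32.1908234901²
eq2: (x + 45.195)² + (y + 39.974)² = 14.6762772156²
eq3: (x − 16.736)² + (y + 29.537)² = 61.2857155857²
eq3−eq2, eq3−eq1 (x²,y² cancel):
  -123.862·x − 20.874·y = 6028.526458
  -89.962·x + 64.118·y = 2371.302262
det = -123.862·64.118 − -20.874·-89.962 = -9819.650504
x = (6028.526458·64.118 − -20.874·2371.302262) / -9819.650504 = -44.404393
y = (-123.862·2371.302262 − 6028.526458·-89.962) / -9819.650504 = -25.319033
|P − Q| = √((-44.404393 − -39.754)² + (-25.319033 − -48.138)²) = 23.288010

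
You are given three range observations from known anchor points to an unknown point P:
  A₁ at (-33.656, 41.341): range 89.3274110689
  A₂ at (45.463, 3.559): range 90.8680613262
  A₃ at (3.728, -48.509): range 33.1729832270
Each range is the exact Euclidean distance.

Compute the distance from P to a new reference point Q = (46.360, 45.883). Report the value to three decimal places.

eq1: (x + 33.656)² + (y − 41.341)² = 89.3274110689²
eq2: (x − 45.463)² + (y − 3.559)² = 90.8680613262²
eq3: (x − 3.728)² + (y + 48.509)² = 33.1729832270²
eq2−eq1, eq2−eq3 (x²,y² cancel):
  -158.238·x + 75.564·y = 1039.871968
  -83.470·x − 104.136·y = 7444.027968
det = -158.238·-104.136 − 75.564·-83.470 = 22785.599448
x = (1039.871968·-104.136 − 75.564·7444.027968) / 22785.599448 = -29.439148
y = (-158.238·7444.027968 − 1039.871968·-83.470) / 22785.599448 = -47.886824
|P − Q| = √((-29.439148 − 46.360)² + (-47.886824 − 45.883)²) = 120.574834

120.575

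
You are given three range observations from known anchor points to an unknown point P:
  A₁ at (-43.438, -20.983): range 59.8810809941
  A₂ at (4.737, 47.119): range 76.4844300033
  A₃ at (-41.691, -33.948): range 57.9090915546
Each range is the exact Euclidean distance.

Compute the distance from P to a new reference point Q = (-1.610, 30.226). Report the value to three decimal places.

eq1: (x + 43.438)² + (y + 20.983)² = 59.8810809941²
eq2: (x − 4.737)² + (y − 47.119)² = 76.4844300033²
eq3: (x + 41.691)² + (y + 33.948)² = 57.9090915546²
eq1−eq2, eq1−eq3 (x²,y² cancel):
  96.350·x + 136.204·y = -2348.630975
  3.494·x − 25.930·y = 795.741028
det = 96.350·-25.930 − 136.204·3.494 = -2974.252276
x = (-2348.630975·-25.930 − 136.204·795.741028) / -2974.252276 = 15.964722
y = (96.350·795.741028 − -2348.630975·3.494) / -2974.252276 = -28.536841
|P − Q| = √((15.964722 − -1.610)² + (-28.536841 − 30.226)²) = 61.334675

61.335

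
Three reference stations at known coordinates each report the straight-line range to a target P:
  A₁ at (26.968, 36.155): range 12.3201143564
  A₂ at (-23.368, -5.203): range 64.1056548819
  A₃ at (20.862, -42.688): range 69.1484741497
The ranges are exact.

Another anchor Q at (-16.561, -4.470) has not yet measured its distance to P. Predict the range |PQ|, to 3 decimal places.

eq1: (x − 26.968)² + (y − 36.155)² = 12.3201143564²
eq2: (x + 23.368)² + (y + 5.203)² = 64.1056548819²
eq3: (x − 20.862)² + (y + 42.688)² = 69.1484741497²
eq1−eq3, eq1−eq2 (x²,y² cancel):
  -12.212·x − 157.686·y = -4406.694920
  -100.672·x − 82.716·y = -5419.072186
det = -12.212·-82.716 − -157.686·-100.672 = -14864.437200
x = (-4406.694920·-82.716 − -157.686·-5419.072186) / -14864.437200 = 32.965099
y = (-12.212·-5419.072186 − -4406.694920·-100.672) / -14864.437200 = 25.393029
|P − Q| = √((32.965099 − -16.561)² + (25.393029 − -4.470)²) = 57.832819

57.833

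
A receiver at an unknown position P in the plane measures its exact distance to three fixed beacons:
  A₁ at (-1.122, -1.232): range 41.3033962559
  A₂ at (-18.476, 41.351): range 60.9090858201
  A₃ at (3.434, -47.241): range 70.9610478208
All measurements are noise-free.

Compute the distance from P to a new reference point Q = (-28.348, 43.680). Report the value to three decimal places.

eq1: (x + 1.122)² + (y + 1.232)² = 41.3033962559²
eq2: (x + 18.476)² + (y − 41.351)² = 60.9090858201²
eq3: (x − 3.434)² + (y + 47.241)² = 70.9610478208²
eq3−eq1, eq3−eq2 (x²,y² cancel):
  -9.112·x + 92.018·y = 1088.772037
  -43.820·x + 177.184·y = 1133.316912
det = -9.112·177.184 − 92.018·-43.820 = 2417.728152
x = (1088.772037·177.184 − 92.018·1133.316912) / 2417.728152 = 36.657318
y = (-9.112·1133.316912 − 1088.772037·-43.820) / 2417.728152 = 15.462122
|P − Q| = √((36.657318 − -28.348)² + (15.462122 − 43.680)²) = 70.865647

70.866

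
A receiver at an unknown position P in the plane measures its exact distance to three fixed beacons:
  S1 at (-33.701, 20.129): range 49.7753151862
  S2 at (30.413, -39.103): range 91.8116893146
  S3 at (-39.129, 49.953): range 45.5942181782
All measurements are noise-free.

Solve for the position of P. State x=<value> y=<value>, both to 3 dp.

x=6.463 y=49.530

eq1: (x + 33.701)² + (y − 20.129)² = 49.7753151862²
eq2: (x − 30.413)² + (y + 39.103)² = 91.8116893146²
eq3: (x + 39.129)² + (y − 49.953)² = 45.5942181782²
eq3−eq2, eq3−eq1 (x²,y² cancel):
  139.084·x − 178.112·y = -7922.939236
  10.856·x − 59.648·y = -2884.196079
det = 139.084·-59.648 − -178.112·10.856 = -6362.498560
x = (-7922.939236·-59.648 − -178.112·-2884.196079) / -6362.498560 = 6.463255
y = (139.084·-2884.196079 − -7922.939236·10.856) / -6362.498560 = 49.529929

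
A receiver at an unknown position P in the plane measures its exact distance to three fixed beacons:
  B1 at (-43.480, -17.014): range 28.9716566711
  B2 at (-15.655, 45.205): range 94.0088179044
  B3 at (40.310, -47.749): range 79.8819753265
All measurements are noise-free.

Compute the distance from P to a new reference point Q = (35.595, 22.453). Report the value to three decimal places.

101.456

eq1: (x + 43.480)² + (y + 17.014)² = 28.9716566711²
eq2: (x + 15.655)² + (y − 45.205)² = 94.0088179044²
eq3: (x − 40.310)² + (y + 47.749)² = 79.8819753265²
eq2−eq1, eq2−eq3 (x²,y² cancel):
  -55.650·x − 124.438·y = 7889.716500
  111.930·x − 185.908·y = 4072.819913
det = -55.650·-185.908 − -124.438·111.930 = 24274.125540
x = (7889.716500·-185.908 − -124.438·4072.819913) / 24274.125540 = -39.546135
y = (-55.650·4072.819913 − 7889.716500·111.930) / 24274.125540 = -45.717338
|P − Q| = √((-39.546135 − 35.595)² + (-45.717338 − 22.453)²) = 101.456321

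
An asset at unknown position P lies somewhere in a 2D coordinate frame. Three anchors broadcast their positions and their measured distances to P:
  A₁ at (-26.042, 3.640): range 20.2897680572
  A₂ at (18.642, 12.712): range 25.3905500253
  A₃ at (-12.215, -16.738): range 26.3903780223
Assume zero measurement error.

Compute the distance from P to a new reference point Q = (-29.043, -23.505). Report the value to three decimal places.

39.587

eq1: (x + 26.042)² + (y − 3.640)² = 20.2897680572²
eq2: (x − 18.642)² + (y − 12.712)² = 25.3905500253²
eq3: (x + 12.215)² + (y + 16.738)² = 26.3903780223²
eq3−eq1, eq3−eq2 (x²,y² cancel):
  -27.654·x + 40.756·y = 546.845859
  61.714·x + 58.900·y = 131.524261
det = -27.654·58.900 − 40.756·61.714 = -4144.036384
x = (546.845859·58.900 − 40.756·131.524261) / -4144.036384 = -6.478905
y = (-27.654·131.524261 − 546.845859·61.714) / -4144.036384 = 9.021450
|P − Q| = √((-6.478905 − -29.043)² + (9.021450 − -23.505)²) = 39.586719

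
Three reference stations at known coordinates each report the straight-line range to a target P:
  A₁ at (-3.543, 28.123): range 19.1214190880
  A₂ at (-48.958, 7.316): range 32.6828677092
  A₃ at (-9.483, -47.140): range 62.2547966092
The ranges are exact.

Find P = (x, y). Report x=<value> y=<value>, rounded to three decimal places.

x=-17.108 y=14.646

eq1: (x + 3.543)² + (y − 28.123)² = 19.1214190880²
eq2: (x + 48.958)² + (y − 7.316)² = 32.6828677092²
eq3: (x + 9.483)² + (y + 47.140)² = 62.2547966092²
eq1−eq2, eq1−eq3 (x²,y² cancel):
  -90.830·x − 41.614·y = 944.412468
  -11.880·x − 150.526·y = -2001.380122
det = -90.830·-150.526 − -41.614·-11.880 = 13177.902260
x = (944.412468·-150.526 − -41.614·-2001.380122) / 13177.902260 = -17.107735
y = (-90.830·-2001.380122 − 944.412468·-11.880) / 13177.902260 = 14.646108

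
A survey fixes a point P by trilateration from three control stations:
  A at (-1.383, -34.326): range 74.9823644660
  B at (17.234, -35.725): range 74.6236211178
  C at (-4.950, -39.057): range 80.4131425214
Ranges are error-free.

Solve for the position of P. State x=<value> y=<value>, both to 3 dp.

x=14.919 y=38.863

eq1: (x + 1.383)² + (y + 34.326)² = 74.9823644660²
eq2: (x − 17.234)² + (y + 35.725)² = 74.6236211178²
eq3: (x + 4.950)² + (y + 39.057)² = 80.4131425214²
eq2−eq3, eq2−eq1 (x²,y² cancel):
  -44.368·x − 6.664·y = -920.923293
  -37.234·x + 2.798·y = -446.769568
det = -44.368·2.798 − -6.664·-37.234 = -372.269040
x = (-920.923293·2.798 − -6.664·-446.769568) / -372.269040 = 14.919360
y = (-44.368·-446.769568 − -920.923293·-37.234) / -372.269040 = 38.862715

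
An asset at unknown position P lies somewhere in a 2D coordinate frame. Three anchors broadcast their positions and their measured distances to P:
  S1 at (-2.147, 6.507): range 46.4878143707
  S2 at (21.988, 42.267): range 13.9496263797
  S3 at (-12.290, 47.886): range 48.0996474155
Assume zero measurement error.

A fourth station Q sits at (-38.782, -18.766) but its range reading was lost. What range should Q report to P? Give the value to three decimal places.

90.939

eq1: (x + 2.147)² + (y − 6.507)² = 46.4878143707²
eq2: (x − 21.988)² + (y − 42.267)² = 13.9496263797²
eq3: (x + 12.290)² + (y − 47.886)² = 48.0996474155²
eq2−eq1, eq2−eq3 (x²,y² cancel):
  -48.270·x − 71.520·y = -4189.545584
  -68.556·x + 11.238·y = -1944.842342
det = -48.270·11.238 − -71.520·-68.556 = -5445.583380
x = (-4189.545584·11.238 − -71.520·-1944.842342) / -5445.583380 = 34.188667
y = (-48.270·-1944.842342 − -4189.545584·-68.556) / -5445.583380 = 35.504175
|P − Q| = √((34.188667 − -38.782)² + (35.504175 − -18.766)²) = 90.939376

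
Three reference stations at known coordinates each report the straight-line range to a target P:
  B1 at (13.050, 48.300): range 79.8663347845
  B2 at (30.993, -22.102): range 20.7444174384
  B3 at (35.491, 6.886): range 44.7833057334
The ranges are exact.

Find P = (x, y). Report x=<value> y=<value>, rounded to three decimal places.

eq1: (x − 13.050)² + (y − 48.300)² = 79.8663347845²
eq2: (x − 30.993)² + (y + 22.102)² = 20.7444174384²
eq3: (x − 35.491)² + (y − 6.886)² = 44.7833057334²
eq2−eq3, eq2−eq1 (x²,y² cancel):
  8.996·x + 57.976·y = -1717.249994
  -35.886·x + 140.804·y = -4894.172530
det = 8.996·140.804 − 57.976·-35.886 = 3347.199520
x = (-1717.249994·140.804 − 57.976·-4894.172530) / 3347.199520 = 12.532530
y = (8.996·-4894.172530 − -1717.249994·-35.886) / 3347.199520 = -31.564658

x=12.533 y=-31.565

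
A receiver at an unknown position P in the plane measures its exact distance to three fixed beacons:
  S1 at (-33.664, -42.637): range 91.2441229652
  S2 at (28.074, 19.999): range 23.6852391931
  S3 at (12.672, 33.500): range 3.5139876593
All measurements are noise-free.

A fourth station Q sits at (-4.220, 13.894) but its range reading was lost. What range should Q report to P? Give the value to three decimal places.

27.637

eq1: (x + 33.664)² + (y + 42.637)² = 91.2441229652²
eq2: (x − 28.074)² + (y − 19.999)² = 23.6852391931²
eq3: (x − 12.672)² + (y − 33.500)² = 3.5139876593²
eq3−eq1, eq3−eq2 (x²,y² cancel):
  -92.672·x − 152.274·y = -6644.792785
  30.804·x − 27.002·y = -643.362553
det = -92.672·-27.002 − -152.274·30.804 = 7192.977640
x = (-6644.792785·-27.002 − -152.274·-643.362553) / 7192.977640 = 11.324282
y = (-92.672·-643.362553 − -6644.792785·30.804) / 7192.977640 = 36.745268
|P − Q| = √((11.324282 − -4.220)² + (36.745268 − 13.894)²) = 27.637025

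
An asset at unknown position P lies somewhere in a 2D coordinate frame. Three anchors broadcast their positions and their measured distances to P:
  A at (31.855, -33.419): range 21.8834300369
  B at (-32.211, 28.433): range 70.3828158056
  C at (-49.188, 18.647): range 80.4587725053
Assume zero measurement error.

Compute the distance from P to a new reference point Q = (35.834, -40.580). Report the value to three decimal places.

29.974

eq1: (x − 31.855)² + (y + 33.419)² = 21.8834300369²
eq2: (x + 32.211)² + (y − 28.433)² = 70.3828158056²
eq3: (x + 49.188)² + (y − 18.647)² = 80.4587725053²
eq1−eq2, eq1−eq3 (x²,y² cancel):
  -128.132·x + 123.704·y = -4760.442827
  -162.086·x + 104.132·y = -5359.130196
det = -128.132·104.132 − 123.704·-162.086 = 6708.045120
x = (-4760.442827·104.132 − 123.704·-5359.130196) / 6708.045120 = 24.929977
y = (-128.132·-5359.130196 − -4760.442827·-162.086) / 6708.045120 = -12.660181
|P − Q| = √((24.929977 − 35.834)² + (-12.660181 − -40.580)²) = 29.973555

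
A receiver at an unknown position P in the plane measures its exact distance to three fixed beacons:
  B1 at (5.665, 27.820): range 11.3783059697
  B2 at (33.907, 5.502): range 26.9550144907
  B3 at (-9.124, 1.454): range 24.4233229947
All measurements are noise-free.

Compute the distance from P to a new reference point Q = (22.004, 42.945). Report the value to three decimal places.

eq1: (x − 5.665)² + (y − 27.820)² = 11.3783059697²
eq2: (x − 33.907)² + (y − 5.502)² = 26.9550144907²
eq3: (x + 9.124)² + (y − 1.454)² = 24.4233229947²
eq3−eq1, eq3−eq2 (x²,y² cancel):
  29.578·x + 52.732·y = 1187.715992
  86.062·x + 8.096·y = 964.521061
det = 29.578·8.096 − 52.732·86.062 = -4298.757896
x = (1187.715992·8.096 − 52.732·964.521061) / -4298.757896 = 9.594719
y = (29.578·964.521061 − 1187.715992·86.062) / -4298.757896 = 17.141838
|P − Q| = √((9.594719 − 22.004)² + (17.141838 − 42.945)²) = 28.632035

28.632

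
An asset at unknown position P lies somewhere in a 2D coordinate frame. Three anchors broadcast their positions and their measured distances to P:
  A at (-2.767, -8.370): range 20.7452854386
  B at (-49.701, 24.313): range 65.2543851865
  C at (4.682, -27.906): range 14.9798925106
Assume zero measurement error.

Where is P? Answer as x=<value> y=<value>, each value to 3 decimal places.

x=-10.296 y=-27.701

eq1: (x + 2.767)² + (y + 8.370)² = 20.7452854386²
eq2: (x + 49.701)² + (y − 24.313)² = 65.2543851865²
eq3: (x − 4.682)² + (y + 27.906)² = 14.9798925106²
eq3−eq1, eq3−eq2 (x²,y² cancel):
  -14.898·x + 39.072·y = -928.922459
  -108.766·x + 104.438·y = -1773.092196
det = -14.898·104.438 − 39.072·-108.766 = 2693.787828
x = (-928.922459·104.438 − 39.072·-1773.092196) / 2693.787828 = -10.296485
y = (-14.898·-1773.092196 − -928.922459·-108.766) / 2693.787828 = -27.700642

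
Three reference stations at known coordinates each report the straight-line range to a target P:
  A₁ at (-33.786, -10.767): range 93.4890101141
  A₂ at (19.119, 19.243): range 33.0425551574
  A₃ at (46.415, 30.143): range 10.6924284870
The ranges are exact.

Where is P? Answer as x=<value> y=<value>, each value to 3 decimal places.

eq1: (x + 33.786)² + (y + 10.767)² = 93.4890101141²
eq2: (x − 19.119)² + (y − 19.243)² = 33.0425551574²
eq3: (x − 46.415)² + (y − 30.143)² = 10.6924284870²
eq1−eq2, eq1−eq3 (x²,y² cancel):
  105.810·x + 60.020·y = 7126.791686
  160.402·x + 81.820·y = 10431.397574
det = 105.810·81.820 − 60.020·160.402 = -969.953840
x = (7126.791686·81.820 − 60.020·10431.397574) / -969.953840 = 44.309724
y = (105.810·10431.397574 − 7126.791686·160.402) / -969.953840 = 40.626122

x=44.310 y=40.626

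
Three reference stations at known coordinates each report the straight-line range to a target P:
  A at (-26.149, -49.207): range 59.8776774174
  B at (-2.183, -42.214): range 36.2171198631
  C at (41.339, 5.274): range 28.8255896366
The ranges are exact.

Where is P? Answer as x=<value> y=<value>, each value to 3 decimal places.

eq1: (x + 26.149)² + (y + 49.207)² = 59.8776774174²
eq2: (x + 2.183)² + (y + 42.214)² = 36.2171198631²
eq3: (x − 41.339)² + (y − 5.274)² = 28.8255896366²
eq2−eq1, eq2−eq3 (x²,y² cancel):
  -47.932·x − 13.986·y = -955.344717
  87.044·x + 94.976·y = 430.705865
det = -47.932·94.976 − -13.986·87.044 = -3334.992248
x = (-955.344717·94.976 − -13.986·430.705865) / -3334.992248 = 25.400649
y = (-47.932·430.705865 − -955.344717·87.044) / -3334.992248 = -18.744401

x=25.401 y=-18.744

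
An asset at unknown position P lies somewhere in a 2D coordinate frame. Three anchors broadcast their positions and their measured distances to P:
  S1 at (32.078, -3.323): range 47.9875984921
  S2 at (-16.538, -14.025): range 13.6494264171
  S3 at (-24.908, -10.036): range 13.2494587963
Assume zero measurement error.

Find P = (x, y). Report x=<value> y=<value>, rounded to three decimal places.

x=-15.820 y=-0.394

eq1: (x − 32.078)² + (y + 3.323)² = 47.9875984921²
eq2: (x + 16.538)² + (y + 14.025)² = 13.6494264171²
eq3: (x + 24.908)² + (y + 10.036)² = 13.2494587963²
eq3−eq1, eq3−eq2 (x²,y² cancel):
  113.972·x + 13.426·y = -1808.350798
  16.740·x − 7.978·y = -261.682374
det = 113.972·-7.978 − 13.426·16.740 = -1134.019856
x = (-1808.350798·-7.978 − 13.426·-261.682374) / -1134.019856 = -15.820155
y = (113.972·-261.682374 − -1808.350798·16.740) / -1134.019856 = -0.394463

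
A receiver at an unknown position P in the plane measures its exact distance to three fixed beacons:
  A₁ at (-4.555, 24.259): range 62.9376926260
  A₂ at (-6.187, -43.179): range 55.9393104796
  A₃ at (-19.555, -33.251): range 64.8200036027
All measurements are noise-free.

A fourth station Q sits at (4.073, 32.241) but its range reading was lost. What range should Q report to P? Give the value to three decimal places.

eq1: (x + 4.555)² + (y − 24.259)² = 62.9376926260²
eq2: (x + 6.187)² + (y + 43.179)² = 55.9393104796²
eq3: (x + 19.555)² + (y + 33.251)² = 64.8200036027²
eq3−eq2, eq3−eq1 (x²,y² cancel):
  26.736·x − 19.856·y = 1487.104394
  30.000·x + 115.020·y = -638.300206
det = 26.736·115.020 − -19.856·30.000 = 3670.854720
x = (1487.104394·115.020 − -19.856·-638.300206) / 3670.854720 = 43.143265
y = (26.736·-638.300206 − 1487.104394·30.000) / 3670.854720 = -16.802279
|P − Q| = √((43.143265 − 4.073)² + (-16.802279 − 32.241)²) = 62.703500

62.703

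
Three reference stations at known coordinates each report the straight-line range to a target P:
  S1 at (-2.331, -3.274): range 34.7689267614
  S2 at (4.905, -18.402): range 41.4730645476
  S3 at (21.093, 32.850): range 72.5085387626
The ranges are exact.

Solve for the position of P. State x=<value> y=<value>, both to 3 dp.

eq1: (x + 2.331)² + (y + 3.274)² = 34.7689267614²
eq2: (x − 4.905)² + (y + 18.402)² = 41.4730645476²
eq3: (x − 21.093)² + (y − 32.850)² = 72.5085387626²
eq1−eq2, eq1−eq3 (x²,y² cancel):
  14.472·x − 30.256·y = -164.596823
  46.848·x + 72.248·y = -2540.725413
det = 14.472·72.248 − -30.256·46.848 = 2463.006144
x = (-164.596823·72.248 − -30.256·-2540.725413) / 2463.006144 = -36.038879
y = (14.472·-2540.725413 − -164.596823·46.848) / 2463.006144 = -11.797919

x=-36.039 y=-11.798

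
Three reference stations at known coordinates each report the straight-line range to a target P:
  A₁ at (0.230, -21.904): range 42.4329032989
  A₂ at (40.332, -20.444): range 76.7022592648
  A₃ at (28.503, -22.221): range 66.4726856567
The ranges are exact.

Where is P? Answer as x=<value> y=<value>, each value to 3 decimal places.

eq1: (x − 0.230)² + (y + 21.904)² = 42.4329032989²
eq2: (x − 40.332)² + (y + 20.444)² = 76.7022592648²
eq3: (x − 28.503)² + (y + 22.221)² = 66.4726856567²
eq3−eq2, eq3−eq1 (x²,y² cancel):
  23.658·x + 3.554·y = -726.185128
  -56.546·x + 0.634·y = 1791.710922
det = 23.658·0.634 − 3.554·-56.546 = 215.963656
x = (-726.185128·0.634 − 3.554·1791.710922) / 215.963656 = -31.617088
y = (23.658·1791.710922 − -726.185128·-56.546) / 215.963656 = 6.137295

x=-31.617 y=6.137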